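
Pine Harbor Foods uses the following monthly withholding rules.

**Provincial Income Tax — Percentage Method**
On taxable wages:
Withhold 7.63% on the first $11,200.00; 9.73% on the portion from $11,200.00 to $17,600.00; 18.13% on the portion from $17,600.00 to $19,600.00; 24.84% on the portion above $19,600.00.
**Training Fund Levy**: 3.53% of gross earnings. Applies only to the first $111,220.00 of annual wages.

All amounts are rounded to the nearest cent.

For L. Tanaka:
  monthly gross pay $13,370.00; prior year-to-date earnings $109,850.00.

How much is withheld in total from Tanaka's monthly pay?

$1,114.06

Provincial Income Tax: taxable = $13,370.00
  $854.56 + 9.73% × ($13,370.00 − $11,200.00) = $854.56 + 9.73% × $2,170.00 = $1,065.70
Training Fund Levy: cap $111,220.00 − YTD $109,850.00 = $1,370.00 subject; 3.53% × $1,370.00 = $48.36
Total: $1,065.70 + $48.36 = $1,114.06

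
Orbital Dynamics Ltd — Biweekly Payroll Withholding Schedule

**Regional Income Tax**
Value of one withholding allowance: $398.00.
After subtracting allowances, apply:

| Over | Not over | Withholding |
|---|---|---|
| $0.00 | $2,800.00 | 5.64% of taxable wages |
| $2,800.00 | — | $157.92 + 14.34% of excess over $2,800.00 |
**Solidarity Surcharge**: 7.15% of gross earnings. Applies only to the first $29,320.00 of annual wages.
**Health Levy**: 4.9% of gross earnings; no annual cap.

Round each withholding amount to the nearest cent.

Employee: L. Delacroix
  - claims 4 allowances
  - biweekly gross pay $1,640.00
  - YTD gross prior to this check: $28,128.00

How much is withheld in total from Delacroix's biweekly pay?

$168.30

Regional Income Tax: taxable = $1,640.00 − 4×$398.00 = $48.00
  5.64% × $48.00 = $2.71
Solidarity Surcharge: cap $29,320.00 − YTD $28,128.00 = $1,192.00 subject; 7.15% × $1,192.00 = $85.23
Health Levy: 4.9% × $1,640.00 = $80.36
Total: $2.71 + $85.23 + $80.36 = $168.30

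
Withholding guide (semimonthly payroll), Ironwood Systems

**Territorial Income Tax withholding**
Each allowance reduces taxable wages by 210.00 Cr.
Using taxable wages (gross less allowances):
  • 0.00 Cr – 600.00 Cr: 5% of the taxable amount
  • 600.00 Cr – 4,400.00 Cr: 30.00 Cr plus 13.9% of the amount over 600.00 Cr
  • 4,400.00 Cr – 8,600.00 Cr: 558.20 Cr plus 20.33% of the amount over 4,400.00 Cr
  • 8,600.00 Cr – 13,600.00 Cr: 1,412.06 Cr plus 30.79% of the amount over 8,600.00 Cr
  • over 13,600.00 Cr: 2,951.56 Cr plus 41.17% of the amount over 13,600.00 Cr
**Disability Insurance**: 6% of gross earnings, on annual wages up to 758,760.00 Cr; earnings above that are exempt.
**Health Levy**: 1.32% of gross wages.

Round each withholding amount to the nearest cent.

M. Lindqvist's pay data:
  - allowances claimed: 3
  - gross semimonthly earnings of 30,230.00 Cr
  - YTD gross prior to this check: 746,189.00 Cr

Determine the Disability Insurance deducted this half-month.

Disability Insurance: cap 758,760.00 Cr − YTD 746,189.00 Cr = 12,571.00 Cr subject; 6% × 12,571.00 Cr = 754.26 Cr

754.26 Cr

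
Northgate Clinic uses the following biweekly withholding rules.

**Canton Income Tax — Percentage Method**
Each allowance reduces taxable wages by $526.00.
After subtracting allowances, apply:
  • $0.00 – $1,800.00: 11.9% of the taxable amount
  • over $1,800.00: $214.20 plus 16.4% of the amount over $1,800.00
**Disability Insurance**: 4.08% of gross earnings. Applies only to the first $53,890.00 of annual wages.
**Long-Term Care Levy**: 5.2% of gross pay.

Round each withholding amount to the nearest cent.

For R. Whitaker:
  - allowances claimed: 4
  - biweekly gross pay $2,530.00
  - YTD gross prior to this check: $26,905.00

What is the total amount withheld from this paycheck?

$285.47

Canton Income Tax: taxable = $2,530.00 − 4×$526.00 = $426.00
  11.9% × $426.00 = $50.69
Disability Insurance: 4.08% × $2,530.00 = $103.22
Long-Term Care Levy: 5.2% × $2,530.00 = $131.56
Total: $50.69 + $103.22 + $131.56 = $285.47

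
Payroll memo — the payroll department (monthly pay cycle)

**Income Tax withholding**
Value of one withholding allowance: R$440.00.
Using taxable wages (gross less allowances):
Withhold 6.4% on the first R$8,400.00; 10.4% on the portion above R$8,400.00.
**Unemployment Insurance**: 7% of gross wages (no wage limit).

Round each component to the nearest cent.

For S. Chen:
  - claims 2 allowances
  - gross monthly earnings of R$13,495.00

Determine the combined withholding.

R$1,920.61

Income Tax: taxable = R$13,495.00 − 2×R$440.00 = R$12,615.00
  R$537.60 + 10.4% × (R$12,615.00 − R$8,400.00) = R$537.60 + 10.4% × R$4,215.00 = R$975.96
Unemployment Insurance: 7% × R$13,495.00 = R$944.65
Total: R$975.96 + R$944.65 = R$1,920.61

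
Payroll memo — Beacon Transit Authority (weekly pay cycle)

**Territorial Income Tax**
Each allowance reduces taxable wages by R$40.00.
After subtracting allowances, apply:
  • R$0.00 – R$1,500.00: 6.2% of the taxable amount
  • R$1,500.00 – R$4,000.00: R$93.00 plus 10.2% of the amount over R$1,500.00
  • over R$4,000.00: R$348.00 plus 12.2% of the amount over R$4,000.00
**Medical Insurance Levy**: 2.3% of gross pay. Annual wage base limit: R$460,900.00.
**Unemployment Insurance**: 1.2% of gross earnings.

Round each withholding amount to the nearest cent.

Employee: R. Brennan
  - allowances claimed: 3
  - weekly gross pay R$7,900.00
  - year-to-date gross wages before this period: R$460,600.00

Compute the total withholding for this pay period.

R$910.86

Territorial Income Tax: taxable = R$7,900.00 − 3×R$40.00 = R$7,780.00
  R$348.00 + 12.2% × (R$7,780.00 − R$4,000.00) = R$348.00 + 12.2% × R$3,780.00 = R$809.16
Medical Insurance Levy: cap R$460,900.00 − YTD R$460,600.00 = R$300.00 subject; 2.3% × R$300.00 = R$6.90
Unemployment Insurance: 1.2% × R$7,900.00 = R$94.80
Total: R$809.16 + R$6.90 + R$94.80 = R$910.86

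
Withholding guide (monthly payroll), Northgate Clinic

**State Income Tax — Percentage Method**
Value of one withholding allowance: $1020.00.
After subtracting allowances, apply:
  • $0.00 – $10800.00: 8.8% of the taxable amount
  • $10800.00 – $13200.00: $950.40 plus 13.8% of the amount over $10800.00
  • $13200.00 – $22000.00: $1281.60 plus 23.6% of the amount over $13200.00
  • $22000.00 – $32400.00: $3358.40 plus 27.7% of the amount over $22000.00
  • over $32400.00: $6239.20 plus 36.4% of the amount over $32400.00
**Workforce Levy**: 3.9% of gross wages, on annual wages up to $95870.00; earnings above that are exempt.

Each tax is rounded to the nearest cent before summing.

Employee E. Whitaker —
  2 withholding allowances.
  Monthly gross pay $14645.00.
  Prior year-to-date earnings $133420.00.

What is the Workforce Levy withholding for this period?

Workforce Levy: YTD $133420.00 ≥ cap $95870.00 → $0.00

$0.00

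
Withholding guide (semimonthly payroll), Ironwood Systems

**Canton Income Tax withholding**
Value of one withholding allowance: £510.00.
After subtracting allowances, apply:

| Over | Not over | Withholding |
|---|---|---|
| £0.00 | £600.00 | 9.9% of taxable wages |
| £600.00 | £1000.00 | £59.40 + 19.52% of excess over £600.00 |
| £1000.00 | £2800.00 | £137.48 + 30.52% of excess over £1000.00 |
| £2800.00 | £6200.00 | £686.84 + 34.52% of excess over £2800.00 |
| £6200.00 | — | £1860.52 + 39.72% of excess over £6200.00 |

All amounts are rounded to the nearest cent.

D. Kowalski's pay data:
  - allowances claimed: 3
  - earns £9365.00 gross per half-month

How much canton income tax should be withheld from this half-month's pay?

Canton Income Tax: taxable = £9365.00 − 3×£510.00 = £7835.00
  £1860.52 + 39.72% × (£7835.00 − £6200.00) = £1860.52 + 39.72% × £1635.00 = £2509.94

£2509.94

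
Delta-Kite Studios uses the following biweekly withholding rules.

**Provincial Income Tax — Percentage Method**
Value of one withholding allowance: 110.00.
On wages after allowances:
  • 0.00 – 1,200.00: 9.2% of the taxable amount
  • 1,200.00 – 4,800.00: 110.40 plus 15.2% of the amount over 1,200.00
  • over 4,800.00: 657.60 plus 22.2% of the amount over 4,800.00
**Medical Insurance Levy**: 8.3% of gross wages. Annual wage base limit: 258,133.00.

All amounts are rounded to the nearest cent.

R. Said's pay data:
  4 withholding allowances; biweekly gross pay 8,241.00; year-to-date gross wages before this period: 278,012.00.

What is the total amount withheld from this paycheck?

1,323.82

Provincial Income Tax: taxable = 8,241.00 − 4×110.00 = 7,801.00
  657.60 + 22.2% × (7,801.00 − 4,800.00) = 657.60 + 22.2% × 3,001.00 = 1,323.82
Medical Insurance Levy: YTD 278,012.00 ≥ cap 258,133.00 → 0.00
Total: 1,323.82 + 0.00 = 1,323.82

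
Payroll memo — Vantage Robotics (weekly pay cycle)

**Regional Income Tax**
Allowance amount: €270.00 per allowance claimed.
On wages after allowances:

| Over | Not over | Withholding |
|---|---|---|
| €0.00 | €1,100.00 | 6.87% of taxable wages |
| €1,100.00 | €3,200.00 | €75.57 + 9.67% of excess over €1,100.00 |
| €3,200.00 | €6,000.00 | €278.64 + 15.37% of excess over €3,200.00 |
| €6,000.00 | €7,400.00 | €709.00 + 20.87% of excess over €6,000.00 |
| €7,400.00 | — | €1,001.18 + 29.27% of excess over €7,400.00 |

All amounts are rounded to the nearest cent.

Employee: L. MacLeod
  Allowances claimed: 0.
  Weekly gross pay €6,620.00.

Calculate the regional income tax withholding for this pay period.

€838.39

Regional Income Tax: taxable = €6,620.00
  €709.00 + 20.87% × (€6,620.00 − €6,000.00) = €709.00 + 20.87% × €620.00 = €838.39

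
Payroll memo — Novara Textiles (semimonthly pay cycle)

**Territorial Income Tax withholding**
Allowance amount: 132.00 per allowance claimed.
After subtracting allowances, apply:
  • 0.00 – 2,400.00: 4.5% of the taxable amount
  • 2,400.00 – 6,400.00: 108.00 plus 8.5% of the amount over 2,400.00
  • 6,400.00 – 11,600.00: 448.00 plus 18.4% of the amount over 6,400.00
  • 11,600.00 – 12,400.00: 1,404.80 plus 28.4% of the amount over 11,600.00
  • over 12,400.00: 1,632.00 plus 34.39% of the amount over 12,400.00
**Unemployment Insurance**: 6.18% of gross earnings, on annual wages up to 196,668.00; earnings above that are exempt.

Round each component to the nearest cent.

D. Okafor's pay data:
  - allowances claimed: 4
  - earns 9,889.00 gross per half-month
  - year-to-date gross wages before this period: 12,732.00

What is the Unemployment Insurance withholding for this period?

611.14

Unemployment Insurance: 6.18% × 9,889.00 = 611.14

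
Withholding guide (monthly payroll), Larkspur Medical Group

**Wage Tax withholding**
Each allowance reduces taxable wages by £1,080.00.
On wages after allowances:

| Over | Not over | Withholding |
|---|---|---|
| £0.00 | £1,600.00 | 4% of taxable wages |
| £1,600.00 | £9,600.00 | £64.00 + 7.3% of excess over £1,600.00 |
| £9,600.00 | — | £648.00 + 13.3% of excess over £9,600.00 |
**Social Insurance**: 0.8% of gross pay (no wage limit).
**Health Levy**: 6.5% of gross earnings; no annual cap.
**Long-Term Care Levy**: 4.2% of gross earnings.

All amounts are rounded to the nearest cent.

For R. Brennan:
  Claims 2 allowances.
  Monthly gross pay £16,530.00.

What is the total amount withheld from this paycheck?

£3,183.36

Wage Tax: taxable = £16,530.00 − 2×£1,080.00 = £14,370.00
  £648.00 + 13.3% × (£14,370.00 − £9,600.00) = £648.00 + 13.3% × £4,770.00 = £1,282.41
Social Insurance: 0.8% × £16,530.00 = £132.24
Health Levy: 6.5% × £16,530.00 = £1,074.45
Long-Term Care Levy: 4.2% × £16,530.00 = £694.26
Total: £1,282.41 + £132.24 + £1,074.45 + £694.26 = £3,183.36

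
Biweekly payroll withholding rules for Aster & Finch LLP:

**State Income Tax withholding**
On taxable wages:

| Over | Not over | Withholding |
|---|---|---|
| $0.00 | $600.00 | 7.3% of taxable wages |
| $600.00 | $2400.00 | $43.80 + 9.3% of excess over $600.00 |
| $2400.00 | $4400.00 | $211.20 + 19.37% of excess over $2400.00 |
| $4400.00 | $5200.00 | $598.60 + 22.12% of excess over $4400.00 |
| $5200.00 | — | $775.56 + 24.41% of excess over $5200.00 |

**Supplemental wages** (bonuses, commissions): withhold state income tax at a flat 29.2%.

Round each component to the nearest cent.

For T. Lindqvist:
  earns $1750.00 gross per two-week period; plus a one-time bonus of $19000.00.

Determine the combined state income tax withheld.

State Income Tax: taxable = $1750.00
  $43.80 + 9.3% × ($1750.00 − $600.00) = $43.80 + 9.3% × $1150.00 = $150.75
Supplemental (29.2% flat on bonus): 29.2% × $19000.00 = $5548.00
Total state income tax: $150.75 + $5548.00 = $5698.75

$5698.75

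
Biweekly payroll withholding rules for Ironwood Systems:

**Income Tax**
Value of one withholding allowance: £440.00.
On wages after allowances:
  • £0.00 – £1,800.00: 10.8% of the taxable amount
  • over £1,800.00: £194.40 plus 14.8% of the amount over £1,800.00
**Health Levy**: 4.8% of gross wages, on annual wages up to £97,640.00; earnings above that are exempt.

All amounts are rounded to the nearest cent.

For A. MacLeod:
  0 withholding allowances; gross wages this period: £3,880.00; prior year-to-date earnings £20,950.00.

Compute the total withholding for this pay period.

Income Tax: taxable = £3,880.00
  £194.40 + 14.8% × (£3,880.00 − £1,800.00) = £194.40 + 14.8% × £2,080.00 = £502.24
Health Levy: 4.8% × £3,880.00 = £186.24
Total: £502.24 + £186.24 = £688.48

£688.48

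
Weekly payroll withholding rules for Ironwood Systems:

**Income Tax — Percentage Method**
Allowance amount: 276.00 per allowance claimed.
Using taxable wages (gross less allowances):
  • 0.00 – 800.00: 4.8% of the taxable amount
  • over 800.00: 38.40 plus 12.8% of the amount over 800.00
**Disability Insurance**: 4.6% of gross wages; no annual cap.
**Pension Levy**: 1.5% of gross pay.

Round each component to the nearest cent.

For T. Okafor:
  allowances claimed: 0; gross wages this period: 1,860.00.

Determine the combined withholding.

Income Tax: taxable = 1,860.00
  38.40 + 12.8% × (1,860.00 − 800.00) = 38.40 + 12.8% × 1,060.00 = 174.08
Disability Insurance: 4.6% × 1,860.00 = 85.56
Pension Levy: 1.5% × 1,860.00 = 27.90
Total: 174.08 + 85.56 + 27.90 = 287.54

287.54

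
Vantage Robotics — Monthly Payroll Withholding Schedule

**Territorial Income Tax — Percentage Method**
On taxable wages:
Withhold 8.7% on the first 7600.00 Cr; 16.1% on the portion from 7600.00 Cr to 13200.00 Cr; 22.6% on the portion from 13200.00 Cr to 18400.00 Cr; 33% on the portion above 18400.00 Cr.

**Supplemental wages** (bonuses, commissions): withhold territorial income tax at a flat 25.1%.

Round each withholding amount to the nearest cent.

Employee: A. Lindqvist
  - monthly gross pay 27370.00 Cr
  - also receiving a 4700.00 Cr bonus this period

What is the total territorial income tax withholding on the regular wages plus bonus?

Territorial Income Tax: taxable = 27370.00 Cr
  2738.00 Cr + 33% × (27370.00 Cr − 18400.00 Cr) = 2738.00 Cr + 33% × 8970.00 Cr = 5698.10 Cr
Supplemental (25.1% flat on bonus): 25.1% × 4700.00 Cr = 1179.70 Cr
Total territorial income tax: 5698.10 Cr + 1179.70 Cr = 6877.80 Cr

6877.80 Cr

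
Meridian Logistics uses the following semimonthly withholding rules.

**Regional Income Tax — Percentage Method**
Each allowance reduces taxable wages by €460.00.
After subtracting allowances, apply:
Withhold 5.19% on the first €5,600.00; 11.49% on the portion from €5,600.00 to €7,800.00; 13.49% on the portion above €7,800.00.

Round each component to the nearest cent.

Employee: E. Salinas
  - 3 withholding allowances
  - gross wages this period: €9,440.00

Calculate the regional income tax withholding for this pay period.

€578.49

Regional Income Tax: taxable = €9,440.00 − 3×€460.00 = €8,060.00
  €543.42 + 13.49% × (€8,060.00 − €7,800.00) = €543.42 + 13.49% × €260.00 = €578.49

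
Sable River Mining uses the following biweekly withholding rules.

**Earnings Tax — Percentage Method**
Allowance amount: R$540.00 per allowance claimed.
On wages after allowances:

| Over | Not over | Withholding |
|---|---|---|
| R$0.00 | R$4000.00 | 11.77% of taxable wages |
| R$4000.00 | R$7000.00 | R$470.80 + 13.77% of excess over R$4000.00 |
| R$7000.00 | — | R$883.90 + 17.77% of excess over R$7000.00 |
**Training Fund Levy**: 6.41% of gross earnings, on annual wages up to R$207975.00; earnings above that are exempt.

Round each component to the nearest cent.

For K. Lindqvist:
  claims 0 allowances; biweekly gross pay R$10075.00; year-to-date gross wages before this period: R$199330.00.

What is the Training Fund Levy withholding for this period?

R$554.14

Training Fund Levy: cap R$207975.00 − YTD R$199330.00 = R$8645.00 subject; 6.41% × R$8645.00 = R$554.14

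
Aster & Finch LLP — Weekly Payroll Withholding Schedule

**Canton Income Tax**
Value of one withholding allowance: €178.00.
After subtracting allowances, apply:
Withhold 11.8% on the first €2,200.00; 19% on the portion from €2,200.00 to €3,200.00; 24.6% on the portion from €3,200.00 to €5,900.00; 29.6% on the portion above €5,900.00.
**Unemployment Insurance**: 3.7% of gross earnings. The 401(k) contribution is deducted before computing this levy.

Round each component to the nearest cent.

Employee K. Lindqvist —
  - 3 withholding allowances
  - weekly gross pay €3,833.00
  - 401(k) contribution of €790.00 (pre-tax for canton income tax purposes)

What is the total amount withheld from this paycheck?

Canton Income Tax: taxable = €3,833.00 − €790.00 − 3×€178.00 = €2,509.00
  €259.60 + 19% × (€2,509.00 − €2,200.00) = €259.60 + 19% × €309.00 = €318.31
Unemployment Insurance: 3.7% × €3,043.00 = €112.59
Total: €318.31 + €112.59 = €430.90

€430.90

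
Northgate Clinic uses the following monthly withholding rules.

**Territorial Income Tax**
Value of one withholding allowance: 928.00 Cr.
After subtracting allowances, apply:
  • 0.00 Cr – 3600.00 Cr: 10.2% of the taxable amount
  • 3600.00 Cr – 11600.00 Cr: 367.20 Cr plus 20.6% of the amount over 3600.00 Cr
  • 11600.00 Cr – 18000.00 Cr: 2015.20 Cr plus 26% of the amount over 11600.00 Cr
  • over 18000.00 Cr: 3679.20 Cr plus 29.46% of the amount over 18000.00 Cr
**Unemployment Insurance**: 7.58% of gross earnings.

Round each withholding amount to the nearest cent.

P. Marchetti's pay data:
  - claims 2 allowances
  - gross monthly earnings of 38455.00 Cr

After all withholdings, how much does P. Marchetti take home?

Territorial Income Tax: taxable = 38455.00 Cr − 2×928.00 Cr = 36599.00 Cr
  3679.20 Cr + 29.46% × (36599.00 Cr − 18000.00 Cr) = 3679.20 Cr + 29.46% × 18599.00 Cr = 9158.47 Cr
Unemployment Insurance: 7.58% × 38455.00 Cr = 2914.89 Cr
Total withheld: 9158.47 Cr + 2914.89 Cr = 12073.36 Cr
Net pay: 38455.00 Cr − 12073.36 Cr = 26381.64 Cr

26381.64 Cr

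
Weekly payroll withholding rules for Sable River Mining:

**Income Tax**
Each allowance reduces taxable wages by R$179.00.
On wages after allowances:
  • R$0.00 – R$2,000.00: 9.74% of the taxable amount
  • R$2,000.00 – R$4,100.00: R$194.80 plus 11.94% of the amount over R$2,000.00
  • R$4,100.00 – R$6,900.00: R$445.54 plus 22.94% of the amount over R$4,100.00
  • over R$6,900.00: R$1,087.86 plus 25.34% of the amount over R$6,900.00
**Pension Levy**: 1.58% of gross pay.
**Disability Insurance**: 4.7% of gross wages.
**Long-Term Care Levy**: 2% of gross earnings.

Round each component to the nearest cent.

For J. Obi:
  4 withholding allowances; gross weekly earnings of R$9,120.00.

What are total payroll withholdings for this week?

Income Tax: taxable = R$9,120.00 − 4×R$179.00 = R$8,404.00
  R$1,087.86 + 25.34% × (R$8,404.00 − R$6,900.00) = R$1,087.86 + 25.34% × R$1,504.00 = R$1,468.97
Pension Levy: 1.58% × R$9,120.00 = R$144.10
Disability Insurance: 4.7% × R$9,120.00 = R$428.64
Long-Term Care Levy: 2% × R$9,120.00 = R$182.40
Total: R$1,468.97 + R$144.10 + R$428.64 + R$182.40 = R$2,224.11

R$2,224.11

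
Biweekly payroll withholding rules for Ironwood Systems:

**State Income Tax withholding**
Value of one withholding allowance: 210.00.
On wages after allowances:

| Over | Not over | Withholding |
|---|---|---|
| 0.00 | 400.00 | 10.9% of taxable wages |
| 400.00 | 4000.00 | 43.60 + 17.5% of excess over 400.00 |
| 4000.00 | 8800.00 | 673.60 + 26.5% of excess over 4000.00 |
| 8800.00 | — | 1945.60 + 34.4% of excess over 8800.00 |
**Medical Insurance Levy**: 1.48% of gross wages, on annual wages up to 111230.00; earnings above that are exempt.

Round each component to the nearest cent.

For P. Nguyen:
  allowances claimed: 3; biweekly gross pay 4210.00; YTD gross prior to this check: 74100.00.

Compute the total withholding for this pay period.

662.41

State Income Tax: taxable = 4210.00 − 3×210.00 = 3580.00
  43.60 + 17.5% × (3580.00 − 400.00) = 43.60 + 17.5% × 3180.00 = 600.10
Medical Insurance Levy: 1.48% × 4210.00 = 62.31
Total: 600.10 + 62.31 = 662.41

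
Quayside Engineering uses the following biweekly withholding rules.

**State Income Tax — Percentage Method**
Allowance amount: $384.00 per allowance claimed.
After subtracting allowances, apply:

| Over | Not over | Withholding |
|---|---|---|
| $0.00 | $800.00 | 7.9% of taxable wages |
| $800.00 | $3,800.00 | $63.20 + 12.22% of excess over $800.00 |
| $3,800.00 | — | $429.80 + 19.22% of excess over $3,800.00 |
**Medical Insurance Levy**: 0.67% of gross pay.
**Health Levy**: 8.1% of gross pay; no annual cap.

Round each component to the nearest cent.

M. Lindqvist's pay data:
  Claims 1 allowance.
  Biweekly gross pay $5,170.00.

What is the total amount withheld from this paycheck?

State Income Tax: taxable = $5,170.00 − 1×$384.00 = $4,786.00
  $429.80 + 19.22% × ($4,786.00 − $3,800.00) = $429.80 + 19.22% × $986.00 = $619.31
Medical Insurance Levy: 0.67% × $5,170.00 = $34.64
Health Levy: 8.1% × $5,170.00 = $418.77
Total: $619.31 + $34.64 + $418.77 = $1,072.72

$1,072.72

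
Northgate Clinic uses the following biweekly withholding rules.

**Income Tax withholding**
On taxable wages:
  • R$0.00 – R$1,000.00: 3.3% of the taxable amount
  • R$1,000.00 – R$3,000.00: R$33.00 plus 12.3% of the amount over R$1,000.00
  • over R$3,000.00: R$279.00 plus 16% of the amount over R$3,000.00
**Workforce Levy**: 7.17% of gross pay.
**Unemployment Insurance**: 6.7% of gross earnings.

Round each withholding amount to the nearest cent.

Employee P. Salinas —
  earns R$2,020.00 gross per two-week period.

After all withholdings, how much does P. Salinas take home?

Income Tax: taxable = R$2,020.00
  R$33.00 + 12.3% × (R$2,020.00 − R$1,000.00) = R$33.00 + 12.3% × R$1,020.00 = R$158.46
Workforce Levy: 7.17% × R$2,020.00 = R$144.83
Unemployment Insurance: 6.7% × R$2,020.00 = R$135.34
Total withheld: R$158.46 + R$144.83 + R$135.34 = R$438.63
Net pay: R$2,020.00 − R$438.63 = R$1,581.37

R$1,581.37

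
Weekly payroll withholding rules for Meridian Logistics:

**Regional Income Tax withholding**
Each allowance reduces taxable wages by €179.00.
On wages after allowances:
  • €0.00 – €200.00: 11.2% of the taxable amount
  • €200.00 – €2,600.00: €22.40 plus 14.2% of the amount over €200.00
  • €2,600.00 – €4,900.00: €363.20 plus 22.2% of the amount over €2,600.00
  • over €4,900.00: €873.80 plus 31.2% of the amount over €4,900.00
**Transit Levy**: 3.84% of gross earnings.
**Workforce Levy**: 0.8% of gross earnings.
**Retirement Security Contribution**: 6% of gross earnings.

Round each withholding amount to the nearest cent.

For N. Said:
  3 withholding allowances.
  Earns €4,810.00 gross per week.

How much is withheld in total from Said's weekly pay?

€1,246.39

Regional Income Tax: taxable = €4,810.00 − 3×€179.00 = €4,273.00
  €363.20 + 22.2% × (€4,273.00 − €2,600.00) = €363.20 + 22.2% × €1,673.00 = €734.61
Transit Levy: 3.84% × €4,810.00 = €184.70
Workforce Levy: 0.8% × €4,810.00 = €38.48
Retirement Security Contribution: 6% × €4,810.00 = €288.60
Total: €734.61 + €184.70 + €38.48 + €288.60 = €1,246.39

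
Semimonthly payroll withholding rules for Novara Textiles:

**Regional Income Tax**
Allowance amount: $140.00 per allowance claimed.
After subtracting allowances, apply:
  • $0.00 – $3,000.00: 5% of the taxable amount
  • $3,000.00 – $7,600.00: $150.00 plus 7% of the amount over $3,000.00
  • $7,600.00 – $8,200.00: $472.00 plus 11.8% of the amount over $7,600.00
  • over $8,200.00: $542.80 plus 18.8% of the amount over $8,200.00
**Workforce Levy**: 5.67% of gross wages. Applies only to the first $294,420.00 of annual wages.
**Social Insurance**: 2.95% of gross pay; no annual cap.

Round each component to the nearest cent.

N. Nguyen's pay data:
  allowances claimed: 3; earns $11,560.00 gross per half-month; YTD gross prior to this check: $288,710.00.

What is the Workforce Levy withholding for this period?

$323.76

Workforce Levy: cap $294,420.00 − YTD $288,710.00 = $5,710.00 subject; 5.67% × $5,710.00 = $323.76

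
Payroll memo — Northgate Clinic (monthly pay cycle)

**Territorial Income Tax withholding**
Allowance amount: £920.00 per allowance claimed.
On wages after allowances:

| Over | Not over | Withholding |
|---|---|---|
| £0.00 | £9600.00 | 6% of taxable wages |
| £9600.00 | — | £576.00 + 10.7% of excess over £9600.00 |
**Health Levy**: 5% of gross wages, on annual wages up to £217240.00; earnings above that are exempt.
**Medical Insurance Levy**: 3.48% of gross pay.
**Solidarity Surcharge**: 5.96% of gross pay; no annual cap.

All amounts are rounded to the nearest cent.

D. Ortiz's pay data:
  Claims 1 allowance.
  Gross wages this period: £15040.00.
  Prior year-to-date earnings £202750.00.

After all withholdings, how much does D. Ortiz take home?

Territorial Income Tax: taxable = £15040.00 − 1×£920.00 = £14120.00
  £576.00 + 10.7% × (£14120.00 − £9600.00) = £576.00 + 10.7% × £4520.00 = £1059.64
Health Levy: cap £217240.00 − YTD £202750.00 = £14490.00 subject; 5% × £14490.00 = £724.50
Medical Insurance Levy: 3.48% × £15040.00 = £523.39
Solidarity Surcharge: 5.96% × £15040.00 = £896.38
Total withheld: £1059.64 + £724.50 + £523.39 + £896.38 = £3203.91
Net pay: £15040.00 − £3203.91 = £11836.09

£11836.09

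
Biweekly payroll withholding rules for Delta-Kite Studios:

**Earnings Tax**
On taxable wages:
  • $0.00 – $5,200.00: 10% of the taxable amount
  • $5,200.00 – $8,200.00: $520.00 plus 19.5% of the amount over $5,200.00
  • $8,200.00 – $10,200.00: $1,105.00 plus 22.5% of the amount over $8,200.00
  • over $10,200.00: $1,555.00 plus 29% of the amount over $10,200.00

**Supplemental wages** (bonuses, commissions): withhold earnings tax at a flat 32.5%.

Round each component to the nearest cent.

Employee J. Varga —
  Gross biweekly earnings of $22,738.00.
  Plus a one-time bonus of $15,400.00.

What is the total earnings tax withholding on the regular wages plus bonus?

$10,196.02

Earnings Tax: taxable = $22,738.00
  $1,555.00 + 29% × ($22,738.00 − $10,200.00) = $1,555.00 + 29% × $12,538.00 = $5,191.02
Supplemental (32.5% flat on bonus): 32.5% × $15,400.00 = $5,005.00
Total earnings tax: $5,191.02 + $5,005.00 = $10,196.02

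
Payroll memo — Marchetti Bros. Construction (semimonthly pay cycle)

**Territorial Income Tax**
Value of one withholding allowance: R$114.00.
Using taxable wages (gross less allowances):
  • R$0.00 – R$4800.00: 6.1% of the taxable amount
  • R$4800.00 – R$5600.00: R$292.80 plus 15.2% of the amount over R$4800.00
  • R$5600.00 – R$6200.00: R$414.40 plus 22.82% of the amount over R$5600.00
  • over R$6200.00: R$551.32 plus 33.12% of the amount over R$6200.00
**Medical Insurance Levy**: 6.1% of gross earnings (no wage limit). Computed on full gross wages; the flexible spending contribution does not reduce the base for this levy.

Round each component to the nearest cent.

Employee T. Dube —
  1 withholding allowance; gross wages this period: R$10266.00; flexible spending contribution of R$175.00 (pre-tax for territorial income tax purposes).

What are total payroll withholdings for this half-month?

R$2428.49

Territorial Income Tax: taxable = R$10266.00 − R$175.00 − 1×R$114.00 = R$9977.00
  R$551.32 + 33.12% × (R$9977.00 − R$6200.00) = R$551.32 + 33.12% × R$3777.00 = R$1802.26
Medical Insurance Levy: 6.1% × R$10266.00 = R$626.23
Total: R$1802.26 + R$626.23 = R$2428.49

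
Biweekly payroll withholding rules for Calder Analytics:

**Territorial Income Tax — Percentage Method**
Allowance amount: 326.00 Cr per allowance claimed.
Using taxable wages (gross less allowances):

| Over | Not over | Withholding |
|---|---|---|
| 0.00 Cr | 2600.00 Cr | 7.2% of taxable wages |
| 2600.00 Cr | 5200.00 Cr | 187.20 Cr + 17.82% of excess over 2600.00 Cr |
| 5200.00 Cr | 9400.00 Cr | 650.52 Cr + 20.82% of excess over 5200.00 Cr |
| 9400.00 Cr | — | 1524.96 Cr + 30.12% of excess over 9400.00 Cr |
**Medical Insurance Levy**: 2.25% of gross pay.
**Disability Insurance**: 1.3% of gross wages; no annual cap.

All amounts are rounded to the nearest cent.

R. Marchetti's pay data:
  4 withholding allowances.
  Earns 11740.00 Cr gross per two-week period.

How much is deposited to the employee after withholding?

9486.23 Cr

Territorial Income Tax: taxable = 11740.00 Cr − 4×326.00 Cr = 10436.00 Cr
  1524.96 Cr + 30.12% × (10436.00 Cr − 9400.00 Cr) = 1524.96 Cr + 30.12% × 1036.00 Cr = 1837.00 Cr
Medical Insurance Levy: 2.25% × 11740.00 Cr = 264.15 Cr
Disability Insurance: 1.3% × 11740.00 Cr = 152.62 Cr
Total withheld: 1837.00 Cr + 264.15 Cr + 152.62 Cr = 2253.77 Cr
Net pay: 11740.00 Cr − 2253.77 Cr = 9486.23 Cr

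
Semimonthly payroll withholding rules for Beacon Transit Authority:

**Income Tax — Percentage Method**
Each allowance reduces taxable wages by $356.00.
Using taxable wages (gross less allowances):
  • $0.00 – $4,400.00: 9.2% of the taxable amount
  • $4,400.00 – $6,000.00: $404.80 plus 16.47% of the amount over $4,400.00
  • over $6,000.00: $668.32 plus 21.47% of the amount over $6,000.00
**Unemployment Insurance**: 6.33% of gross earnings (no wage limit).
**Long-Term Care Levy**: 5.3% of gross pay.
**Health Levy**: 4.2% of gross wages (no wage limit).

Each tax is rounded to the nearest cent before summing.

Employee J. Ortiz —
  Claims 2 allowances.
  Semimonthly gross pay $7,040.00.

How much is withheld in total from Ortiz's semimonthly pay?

Income Tax: taxable = $7,040.00 − 2×$356.00 = $6,328.00
  $668.32 + 21.47% × ($6,328.00 − $6,000.00) = $668.32 + 21.47% × $328.00 = $738.74
Unemployment Insurance: 6.33% × $7,040.00 = $445.63
Long-Term Care Levy: 5.3% × $7,040.00 = $373.12
Health Levy: 4.2% × $7,040.00 = $295.68
Total: $738.74 + $445.63 + $373.12 + $295.68 = $1,853.17

$1,853.17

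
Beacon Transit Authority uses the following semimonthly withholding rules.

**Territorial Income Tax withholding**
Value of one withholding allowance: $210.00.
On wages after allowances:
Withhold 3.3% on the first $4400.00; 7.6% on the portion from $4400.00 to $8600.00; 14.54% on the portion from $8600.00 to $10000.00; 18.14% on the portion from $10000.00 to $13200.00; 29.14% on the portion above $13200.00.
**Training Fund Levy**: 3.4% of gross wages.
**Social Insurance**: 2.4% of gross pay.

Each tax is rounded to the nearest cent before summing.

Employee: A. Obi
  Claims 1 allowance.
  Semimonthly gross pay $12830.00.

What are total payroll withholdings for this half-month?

$1887.37

Territorial Income Tax: taxable = $12830.00 − 1×$210.00 = $12620.00
  $667.96 + 18.14% × ($12620.00 − $10000.00) = $667.96 + 18.14% × $2620.00 = $1143.23
Training Fund Levy: 3.4% × $12830.00 = $436.22
Social Insurance: 2.4% × $12830.00 = $307.92
Total: $1143.23 + $436.22 + $307.92 = $1887.37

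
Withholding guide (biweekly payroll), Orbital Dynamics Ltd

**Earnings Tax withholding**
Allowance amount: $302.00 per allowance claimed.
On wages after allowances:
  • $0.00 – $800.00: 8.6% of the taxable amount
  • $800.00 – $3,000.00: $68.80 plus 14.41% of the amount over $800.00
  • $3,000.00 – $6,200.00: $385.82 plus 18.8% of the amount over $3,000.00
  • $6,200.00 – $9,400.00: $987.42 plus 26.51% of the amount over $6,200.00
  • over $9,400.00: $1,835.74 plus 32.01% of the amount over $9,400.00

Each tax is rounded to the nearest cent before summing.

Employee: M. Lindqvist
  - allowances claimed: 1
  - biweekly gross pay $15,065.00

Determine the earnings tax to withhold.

Earnings Tax: taxable = $15,065.00 − 1×$302.00 = $14,763.00
  $1,835.74 + 32.01% × ($14,763.00 − $9,400.00) = $1,835.74 + 32.01% × $5,363.00 = $3,552.44

$3,552.44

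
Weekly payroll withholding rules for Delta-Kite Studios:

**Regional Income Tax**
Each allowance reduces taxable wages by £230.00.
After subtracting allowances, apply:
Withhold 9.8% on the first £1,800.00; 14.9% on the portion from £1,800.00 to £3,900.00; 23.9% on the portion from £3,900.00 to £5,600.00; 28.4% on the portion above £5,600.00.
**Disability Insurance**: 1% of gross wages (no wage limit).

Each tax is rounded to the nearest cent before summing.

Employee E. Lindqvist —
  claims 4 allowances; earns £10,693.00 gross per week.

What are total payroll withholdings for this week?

£2,187.66

Regional Income Tax: taxable = £10,693.00 − 4×£230.00 = £9,773.00
  £895.60 + 28.4% × (£9,773.00 − £5,600.00) = £895.60 + 28.4% × £4,173.00 = £2,080.73
Disability Insurance: 1% × £10,693.00 = £106.93
Total: £2,080.73 + £106.93 = £2,187.66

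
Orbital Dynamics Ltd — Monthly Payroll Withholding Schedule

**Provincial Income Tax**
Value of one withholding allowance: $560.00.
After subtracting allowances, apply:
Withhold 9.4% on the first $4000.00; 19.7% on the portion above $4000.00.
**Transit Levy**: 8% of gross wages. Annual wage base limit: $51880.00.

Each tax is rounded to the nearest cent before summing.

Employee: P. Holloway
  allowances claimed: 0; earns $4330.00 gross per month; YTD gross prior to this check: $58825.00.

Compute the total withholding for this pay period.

Provincial Income Tax: taxable = $4330.00
  $376.00 + 19.7% × ($4330.00 − $4000.00) = $376.00 + 19.7% × $330.00 = $441.01
Transit Levy: YTD $58825.00 ≥ cap $51880.00 → $0.00
Total: $441.01 + $0.00 = $441.01

$441.01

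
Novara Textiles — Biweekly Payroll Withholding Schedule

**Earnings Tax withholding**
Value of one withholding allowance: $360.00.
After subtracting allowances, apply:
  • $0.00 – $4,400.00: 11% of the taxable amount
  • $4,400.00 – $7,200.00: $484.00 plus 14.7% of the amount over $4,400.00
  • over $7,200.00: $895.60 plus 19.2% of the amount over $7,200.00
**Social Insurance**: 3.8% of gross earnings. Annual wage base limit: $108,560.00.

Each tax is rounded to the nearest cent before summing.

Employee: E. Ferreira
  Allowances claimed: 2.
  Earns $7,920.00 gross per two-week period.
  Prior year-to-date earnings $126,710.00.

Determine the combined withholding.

$895.60

Earnings Tax: taxable = $7,920.00 − 2×$360.00 = $7,200.00
  $484.00 + 14.7% × ($7,200.00 − $4,400.00) = $484.00 + 14.7% × $2,800.00 = $895.60
Social Insurance: YTD $126,710.00 ≥ cap $108,560.00 → $0.00
Total: $895.60 + $0.00 = $895.60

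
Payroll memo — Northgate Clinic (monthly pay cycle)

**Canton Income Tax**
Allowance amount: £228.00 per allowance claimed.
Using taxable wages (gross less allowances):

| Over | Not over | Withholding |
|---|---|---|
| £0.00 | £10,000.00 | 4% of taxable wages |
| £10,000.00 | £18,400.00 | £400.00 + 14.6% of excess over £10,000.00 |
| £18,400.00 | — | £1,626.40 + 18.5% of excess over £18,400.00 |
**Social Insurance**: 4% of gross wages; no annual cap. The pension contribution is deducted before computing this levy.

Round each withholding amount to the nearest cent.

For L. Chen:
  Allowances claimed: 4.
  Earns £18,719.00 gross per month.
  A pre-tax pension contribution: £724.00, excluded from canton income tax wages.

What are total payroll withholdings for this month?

£2,153.92

Canton Income Tax: taxable = £18,719.00 − £724.00 − 4×£228.00 = £17,083.00
  £400.00 + 14.6% × (£17,083.00 − £10,000.00) = £400.00 + 14.6% × £7,083.00 = £1,434.12
Social Insurance: 4% × £17,995.00 = £719.80
Total: £1,434.12 + £719.80 = £2,153.92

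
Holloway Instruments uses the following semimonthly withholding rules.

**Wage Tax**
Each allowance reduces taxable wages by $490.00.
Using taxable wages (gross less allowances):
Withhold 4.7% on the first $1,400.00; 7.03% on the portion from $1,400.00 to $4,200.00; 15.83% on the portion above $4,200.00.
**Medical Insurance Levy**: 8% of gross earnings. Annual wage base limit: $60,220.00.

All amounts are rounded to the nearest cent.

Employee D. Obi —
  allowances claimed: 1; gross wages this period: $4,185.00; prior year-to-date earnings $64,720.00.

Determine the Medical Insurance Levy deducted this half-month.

Medical Insurance Levy: YTD $64,720.00 ≥ cap $60,220.00 → $0.00

$0.00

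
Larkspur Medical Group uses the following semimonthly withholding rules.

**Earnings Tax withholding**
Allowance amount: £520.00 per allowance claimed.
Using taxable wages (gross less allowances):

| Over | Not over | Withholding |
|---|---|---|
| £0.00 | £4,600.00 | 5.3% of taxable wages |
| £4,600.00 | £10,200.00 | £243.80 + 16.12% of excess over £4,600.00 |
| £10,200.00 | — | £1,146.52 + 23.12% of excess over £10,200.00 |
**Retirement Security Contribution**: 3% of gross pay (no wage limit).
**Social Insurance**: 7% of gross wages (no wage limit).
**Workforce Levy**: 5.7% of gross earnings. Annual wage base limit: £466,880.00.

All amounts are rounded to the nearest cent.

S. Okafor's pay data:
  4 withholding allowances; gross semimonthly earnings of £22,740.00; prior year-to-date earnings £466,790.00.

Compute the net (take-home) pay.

Earnings Tax: taxable = £22,740.00 − 4×£520.00 = £20,660.00
  £1,146.52 + 23.12% × (£20,660.00 − £10,200.00) = £1,146.52 + 23.12% × £10,460.00 = £3,564.87
Retirement Security Contribution: 3% × £22,740.00 = £682.20
Social Insurance: 7% × £22,740.00 = £1,591.80
Workforce Levy: cap £466,880.00 − YTD £466,790.00 = £90.00 subject; 5.7% × £90.00 = £5.13
Total withheld: £3,564.87 + £682.20 + £1,591.80 + £5.13 = £5,844.00
Net pay: £22,740.00 − £5,844.00 = £16,896.00

£16,896.00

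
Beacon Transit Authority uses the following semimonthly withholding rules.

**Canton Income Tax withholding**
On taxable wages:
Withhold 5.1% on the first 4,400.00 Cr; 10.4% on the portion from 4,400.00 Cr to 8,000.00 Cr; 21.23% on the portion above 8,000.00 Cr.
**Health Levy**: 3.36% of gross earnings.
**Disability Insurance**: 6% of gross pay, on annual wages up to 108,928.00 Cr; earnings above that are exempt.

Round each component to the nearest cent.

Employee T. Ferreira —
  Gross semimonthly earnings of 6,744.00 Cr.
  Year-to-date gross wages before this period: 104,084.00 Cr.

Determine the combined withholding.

985.42 Cr

Canton Income Tax: taxable = 6,744.00 Cr
  224.40 Cr + 10.4% × (6,744.00 Cr − 4,400.00 Cr) = 224.40 Cr + 10.4% × 2,344.00 Cr = 468.18 Cr
Health Levy: 3.36% × 6,744.00 Cr = 226.60 Cr
Disability Insurance: cap 108,928.00 Cr − YTD 104,084.00 Cr = 4,844.00 Cr subject; 6% × 4,844.00 Cr = 290.64 Cr
Total: 468.18 Cr + 226.60 Cr + 290.64 Cr = 985.42 Cr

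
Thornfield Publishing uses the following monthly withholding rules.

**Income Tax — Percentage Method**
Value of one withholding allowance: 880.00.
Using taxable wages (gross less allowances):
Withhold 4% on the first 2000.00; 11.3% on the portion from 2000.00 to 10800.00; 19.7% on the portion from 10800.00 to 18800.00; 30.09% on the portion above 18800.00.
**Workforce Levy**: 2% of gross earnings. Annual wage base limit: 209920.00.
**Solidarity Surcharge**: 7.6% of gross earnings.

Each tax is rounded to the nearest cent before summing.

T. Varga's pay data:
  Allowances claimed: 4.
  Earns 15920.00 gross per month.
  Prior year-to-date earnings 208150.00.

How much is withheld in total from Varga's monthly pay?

2634.92

Income Tax: taxable = 15920.00 − 4×880.00 = 12400.00
  1074.40 + 19.7% × (12400.00 − 10800.00) = 1074.40 + 19.7% × 1600.00 = 1389.60
Workforce Levy: cap 209920.00 − YTD 208150.00 = 1770.00 subject; 2% × 1770.00 = 35.40
Solidarity Surcharge: 7.6% × 15920.00 = 1209.92
Total: 1389.60 + 35.40 + 1209.92 = 2634.92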